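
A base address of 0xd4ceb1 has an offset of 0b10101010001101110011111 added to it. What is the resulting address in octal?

0xd4ceb1 = 0o65147261 in octal.
0b10101010001101110011111 = 0o25215637 in octal.
Add column by column in base 8, right to left:
  1+7 = 0 carry 1
  6+3+1 = 2 carry 1
  2+6+1 = 1 carry 1
  7+5+1 = 5 carry 1
  4+1+1 = 6
  1+2 = 3
  5+5 = 2 carry 1
  6+2+1 = 1 carry 1
  final carry 1

0o112365120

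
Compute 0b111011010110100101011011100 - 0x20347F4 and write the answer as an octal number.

0o532001350

0b111011010110100101011011100 = 0o732645334 in octal.
0x20347F4 = 0o200643764 in octal.
Subtract column by column in base 8:
  4-4 → 0
  3-6 → 5 (borrow)
  3-7-1 → 3 (borrow)
  5-3-1 → 1
  4-4 → 0
  6-6 → 0
  2-0 → 2
  3-0 → 3
  7-2 → 5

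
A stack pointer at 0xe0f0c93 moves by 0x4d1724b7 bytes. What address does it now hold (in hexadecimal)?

0x5b26314a

Add column by column in base 16, right to left:
  3+7 = a
  9+b = 4 carry 1
  c+4+1 = 1 carry 1
  0+2+1 = 3
  f+7 = 6 carry 1
  0+1+1 = 2
  e+d = b carry 1
  0+4+1 = 5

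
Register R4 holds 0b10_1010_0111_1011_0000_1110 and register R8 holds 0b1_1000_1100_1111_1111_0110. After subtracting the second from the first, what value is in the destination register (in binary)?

Subtract column by column in base 2:
  0-0 → 0
  1-1 → 0
  1-1 → 0
  1-0 → 1
  0-1 → 1 (borrow)
  0-1-1 → 0 (borrow)
  0-1-1 → 0 (borrow)
  0-1-1 → 0 (borrow)
  1-1-1 → 1 (borrow)
  1-1-1 → 1 (borrow)
  0-1-1 → 0 (borrow)
  1-1-1 → 1 (borrow)
  1-0-1 → 0
  1-0 → 1
  1-1 → 0
  0-1 → 1 (borrow)
  0-0-1 → 1 (borrow)
  1-0-1 → 0
  0-0 → 0
  1-1 → 0
  0-1 → 1 (borrow)
  1-0-1 → 0

0b100011010101100011000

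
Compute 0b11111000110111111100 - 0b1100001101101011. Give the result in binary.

Subtract column by column in base 2:
  0-1 → 1 (borrow)
  0-1-1 → 0 (borrow)
  1-0-1 → 0
  1-1 → 0
  1-0 → 1
  1-1 → 0
  1-1 → 0
  1-0 → 1
  1-1 → 0
  0-1 → 1 (borrow)
  1-0-1 → 0
  1-0 → 1
  0-0 → 0
  0-0 → 0
  0-1 → 1 (borrow)
  1-1-1 → 1 (borrow)
  1-0-1 → 0
  1-0 → 1
  1-0 → 1
  1-0 → 1

0b11101100101010010001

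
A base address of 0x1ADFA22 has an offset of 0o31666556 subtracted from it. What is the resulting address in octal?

0o121506264

0x1ADFA22 = 0o153375042 in octal.
Subtract column by column in base 8:
  2-6 → 4 (borrow)
  4-5-1 → 6 (borrow)
  0-5-1 → 2 (borrow)
  5-6-1 → 6 (borrow)
  7-6-1 → 0
  3-6 → 5 (borrow)
  3-1-1 → 1
  5-3 → 2
  1-0 → 1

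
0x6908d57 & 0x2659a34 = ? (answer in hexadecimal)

AND each hex digit independently (no carries):
  6&2=2, 9&6=0, 0&5=0, 8&9=8, d&a=8, 5&3=1, 7&4=4

0x2008814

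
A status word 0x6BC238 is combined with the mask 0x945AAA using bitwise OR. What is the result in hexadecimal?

0xFFDABA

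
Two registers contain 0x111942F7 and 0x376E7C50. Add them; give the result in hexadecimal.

0x4887BF47

Add column by column in base 16, right to left:
  7+0 = 7
  F+5 = 4 carry 1
  2+C+1 = F
  4+7 = B
  9+E = 7 carry 1
  1+6+1 = 8
  1+7 = 8
  1+3 = 4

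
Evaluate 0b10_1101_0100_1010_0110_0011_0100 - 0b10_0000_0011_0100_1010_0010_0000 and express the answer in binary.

0b110100010101110000010100

Subtract column by column in base 2:
  0-0 → 0
  0-0 → 0
  1-0 → 1
  0-0 → 0
  1-0 → 1
  1-1 → 0
  0-0 → 0
  0-0 → 0
  0-0 → 0
  1-1 → 0
  1-0 → 1
  0-1 → 1 (borrow)
  0-0-1 → 1 (borrow)
  1-0-1 → 0
  0-1 → 1 (borrow)
  1-0-1 → 0
  0-1 → 1 (borrow)
  0-1-1 → 0 (borrow)
  1-0-1 → 0
  0-0 → 0
  1-0 → 1
  0-0 → 0
  1-0 → 1
  1-0 → 1
  0-0 → 0
  1-1 → 0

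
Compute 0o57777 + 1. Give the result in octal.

0o60000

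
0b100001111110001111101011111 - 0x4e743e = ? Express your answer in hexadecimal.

0x3f0ab21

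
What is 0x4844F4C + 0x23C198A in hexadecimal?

0x6C068D6

Add column by column in base 16, right to left:
  C+A = 6 carry 1
  4+8+1 = D
  F+9 = 8 carry 1
  4+1+1 = 6
  4+C = 0 carry 1
  8+3+1 = C
  4+2 = 6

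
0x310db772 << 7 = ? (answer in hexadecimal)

0x1886dbb900

7 bits is not a whole number of base-16 digits; in binary: 110001000011011011011101110010 << 7 = 1100010000110110110111011100100000000.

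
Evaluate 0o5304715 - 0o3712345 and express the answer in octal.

Subtract column by column in base 8:
  5-5 → 0
  1-4 → 5 (borrow)
  7-3-1 → 3
  4-2 → 2
  0-1 → 7 (borrow)
  3-7-1 → 3 (borrow)
  5-3-1 → 1

0o1372350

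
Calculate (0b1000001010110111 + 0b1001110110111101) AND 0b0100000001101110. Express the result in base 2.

0b1100100

Add column by column in base 2, right to left:
  1+1 = 0 carry 1
  1+0+1 = 0 carry 1
  1+1+1 = 1 carry 1
  0+1+1 = 0 carry 1
  1+1+1 = 1 carry 1
  1+1+1 = 1 carry 1
  0+0+1 = 1
  1+1 = 0 carry 1
  0+1+1 = 0 carry 1
  1+0+1 = 0 carry 1
  0+1+1 = 0 carry 1
  0+1+1 = 0 carry 1
  0+1+1 = 0 carry 1
  0+0+1 = 1
  0+0 = 0
  1+1 = 0 carry 1
  final carry 1
Sum = 0b10010000001110100; now AND with 0b0100000001101110:
  10010000001110100
& 00100000001101110
= 00000000001100100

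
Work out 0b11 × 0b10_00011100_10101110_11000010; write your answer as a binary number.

0b110010101100000110001000110

Multiply each base-2 digit by 3, carrying:
  0×3 = 0 → write 0
  1×3 = 3 → write 1 carry 1
  0×3+1 = 1 → write 1
  0×3 = 0 → write 0
  0×3 = 0 → write 0
  0×3 = 0 → write 0
  1×3 = 3 → write 1 carry 1
  1×3+1 = 4 → write 0 carry 2
  0×3+2 = 2 → write 0 carry 1
  1×3+1 = 4 → write 0 carry 2
  1×3+2 = 5 → write 1 carry 2
  1×3+2 = 5 → write 1 carry 2
  0×3+2 = 2 → write 0 carry 1
  1×3+1 = 4 → write 0 carry 2
  0×3+2 = 2 → write 0 carry 1
  1×3+1 = 4 → write 0 carry 2
  0×3+2 = 2 → write 0 carry 1
  0×3+1 = 1 → write 1
  1×3 = 3 → write 1 carry 1
  1×3+1 = 4 → write 0 carry 2
  1×3+2 = 5 → write 1 carry 2
  0×3+2 = 2 → write 0 carry 1
  0×3+1 = 1 → write 1
  0×3 = 0 → write 0
  0×3 = 0 → write 0
  1×3 = 3 → write 1 carry 1
  remaining carry: 1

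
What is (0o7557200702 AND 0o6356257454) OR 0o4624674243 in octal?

0o7557200702 AND 0o6356257454 = 0o6156200400.
Then OR with 0o4624674243.

0o6776674643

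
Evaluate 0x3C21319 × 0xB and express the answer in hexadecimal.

Multiply each base-16 digit by 11, carrying:
  9×11 = 99 → write 3 carry 6
  1×11+6 = 17 → write 1 carry 1
  3×11+1 = 34 → write 2 carry 2
  1×11+2 = 13 → write D
  2×11 = 22 → write 6 carry 1
  C×11+1 = 133 → write 5 carry 8
  3×11+8 = 41 → write 9 carry 2
  remaining carry: 2

0x2956D213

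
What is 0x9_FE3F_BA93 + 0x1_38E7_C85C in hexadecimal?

Add column by column in base 16, right to left:
  3+C = F
  9+5 = E
  A+8 = 2 carry 1
  B+C+1 = 8 carry 1
  F+7+1 = 7 carry 1
  3+E+1 = 2 carry 1
  E+8+1 = 7 carry 1
  F+3+1 = 3 carry 1
  9+1+1 = B

0xB372782EF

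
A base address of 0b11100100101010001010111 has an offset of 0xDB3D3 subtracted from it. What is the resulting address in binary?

0b11001001010000010000100

0xDB3D3 = 0b11011011001111010011 in binary.
Subtract column by column in base 2:
  1-1 → 0
  1-1 → 0
  1-0 → 1
  0-0 → 0
  1-1 → 0
  0-0 → 0
  1-1 → 0
  0-1 → 1 (borrow)
  0-1-1 → 0 (borrow)
  0-1-1 → 0 (borrow)
  1-0-1 → 0
  0-0 → 0
  1-1 → 0
  0-1 → 1 (borrow)
  1-0-1 → 0
  0-1 → 1 (borrow)
  0-1-1 → 0 (borrow)
  1-0-1 → 0
  0-1 → 1 (borrow)
  0-1-1 → 0 (borrow)
  1-0-1 → 0
  1-0 → 1
  1-0 → 1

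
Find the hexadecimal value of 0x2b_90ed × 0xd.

Multiply each base-16 digit by 13, carrying:
  d×13 = 169 → write 9 carry 10
  e×13+10 = 192 → write 0 carry 12
  0×13+12 = 12 → write c
  9×13 = 117 → write 5 carry 7
  b×13+7 = 150 → write 6 carry 9
  2×13+9 = 35 → write 3 carry 2
  remaining carry: 2

0x2365c09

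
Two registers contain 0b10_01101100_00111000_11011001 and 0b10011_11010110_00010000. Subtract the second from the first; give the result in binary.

0b10010110000110001011001001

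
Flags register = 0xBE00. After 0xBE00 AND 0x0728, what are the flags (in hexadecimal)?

0x0600

AND each hex digit independently (no carries):
  B&0=0, E&7=6, 0&2=0, 0&8=0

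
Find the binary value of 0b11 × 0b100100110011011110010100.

Multiply each base-2 digit by 3, carrying:
  0×3 = 0 → write 0
  0×3 = 0 → write 0
  1×3 = 3 → write 1 carry 1
  0×3+1 = 1 → write 1
  1×3 = 3 → write 1 carry 1
  0×3+1 = 1 → write 1
  0×3 = 0 → write 0
  1×3 = 3 → write 1 carry 1
  1×3+1 = 4 → write 0 carry 2
  1×3+2 = 5 → write 1 carry 2
  1×3+2 = 5 → write 1 carry 2
  0×3+2 = 2 → write 0 carry 1
  1×3+1 = 4 → write 0 carry 2
  1×3+2 = 5 → write 1 carry 2
  0×3+2 = 2 → write 0 carry 1
  0×3+1 = 1 → write 1
  1×3 = 3 → write 1 carry 1
  1×3+1 = 4 → write 0 carry 2
  0×3+2 = 2 → write 0 carry 1
  0×3+1 = 1 → write 1
  1×3 = 3 → write 1 carry 1
  0×3+1 = 1 → write 1
  0×3 = 0 → write 0
  1×3 = 3 → write 1 carry 1
  remaining carry: 1

0b1101110011010011010111100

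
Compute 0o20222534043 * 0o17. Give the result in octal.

0o364230145015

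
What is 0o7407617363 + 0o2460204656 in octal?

0o12070024241

Add column by column in base 8, right to left:
  3+6 = 1 carry 1
  6+5+1 = 4 carry 1
  3+6+1 = 2 carry 1
  7+4+1 = 4 carry 1
  1+0+1 = 2
  6+2 = 0 carry 1
  7+0+1 = 0 carry 1
  0+6+1 = 7
  4+4 = 0 carry 1
  7+2+1 = 2 carry 1
  final carry 1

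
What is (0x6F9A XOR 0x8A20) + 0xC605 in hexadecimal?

0x1ABBF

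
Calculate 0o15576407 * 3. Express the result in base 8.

0o51173425

Multiply each base-8 digit by 3, carrying:
  7×3 = 21 → write 5 carry 2
  0×3+2 = 2 → write 2
  4×3 = 12 → write 4 carry 1
  6×3+1 = 19 → write 3 carry 2
  7×3+2 = 23 → write 7 carry 2
  5×3+2 = 17 → write 1 carry 2
  5×3+2 = 17 → write 1 carry 2
  1×3+2 = 5 → write 5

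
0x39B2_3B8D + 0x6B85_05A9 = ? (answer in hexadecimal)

0xA5374136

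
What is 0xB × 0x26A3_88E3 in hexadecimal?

0x1A906E1C1

Multiply each base-16 digit by 11, carrying:
  3×11 = 33 → write 1 carry 2
  E×11+2 = 156 → write C carry 9
  8×11+9 = 97 → write 1 carry 6
  8×11+6 = 94 → write E carry 5
  3×11+5 = 38 → write 6 carry 2
  A×11+2 = 112 → write 0 carry 7
  6×11+7 = 73 → write 9 carry 4
  2×11+4 = 26 → write A carry 1
  remaining carry: 1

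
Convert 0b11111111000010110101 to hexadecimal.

Group the bits into nibbles: 1111 1111 0000 1011 0101 → FF0B5.

0xFF0B5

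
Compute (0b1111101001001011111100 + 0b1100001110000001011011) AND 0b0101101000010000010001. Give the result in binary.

Add column by column in base 2, right to left:
  0+1 = 1
  0+1 = 1
  1+0 = 1
  1+1 = 0 carry 1
  1+1+1 = 1 carry 1
  1+0+1 = 0 carry 1
  1+1+1 = 1 carry 1
  1+0+1 = 0 carry 1
  0+0+1 = 1
  1+0 = 1
  0+0 = 0
  0+0 = 0
  1+0 = 1
  0+1 = 1
  0+1 = 1
  1+1 = 0 carry 1
  0+0+1 = 1
  1+0 = 1
  1+0 = 1
  1+0 = 1
  1+1 = 0 carry 1
  1+1+1 = 1 carry 1
  final carry 1
Sum = 0b11011110111001101010111; now AND with 0b0101101000010000010001:
  11011110111001101010111
& 00101101000010000010001
= 00001100000000000010001

0b1100000000000010001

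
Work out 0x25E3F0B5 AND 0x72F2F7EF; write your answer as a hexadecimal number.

0x20E2F0A5

AND each hex digit independently (no carries):
  2&7=2, 5&2=0, E&F=E, 3&2=2, F&F=F, 0&7=0, B&E=A, 5&F=5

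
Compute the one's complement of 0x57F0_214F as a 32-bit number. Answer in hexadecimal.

Each hex digit d becomes F−d:
  5→A, 7→8, F→0, 0→F, 2→D, 1→E, 4→B, F→0

0xA80FDEB0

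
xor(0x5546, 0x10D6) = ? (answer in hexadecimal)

0x4590

XOR each hex digit independently (no carries):
  5^1=4, 5^0=5, 4^D=9, 6^6=0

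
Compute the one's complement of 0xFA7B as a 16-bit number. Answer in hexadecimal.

0x0584

Each hex digit d becomes F−d:
  F→0, A→5, 7→8, B→4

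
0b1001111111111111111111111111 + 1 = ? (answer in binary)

The trailing 25 digits are 1 (max in base 2), so adding 1 cascades: they roll to 0 and the next digit up increments.

0b1010000000000000000000000000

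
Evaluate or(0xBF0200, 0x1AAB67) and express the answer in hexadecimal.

0xBFAB67

OR each hex digit independently (no carries):
  B|1=B, F|A=F, 0|A=A, 2|B=B, 0|6=6, 0|7=7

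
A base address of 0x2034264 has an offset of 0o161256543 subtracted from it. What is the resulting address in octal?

0x2034264 = 0o200641144 in octal.
Subtract column by column in base 8:
  4-3 → 1
  4-4 → 0
  1-5 → 4 (borrow)
  1-6-1 → 2 (borrow)
  4-5-1 → 6 (borrow)
  6-2-1 → 3
  0-1 → 7 (borrow)
  0-6-1 → 1 (borrow)
  2-1-1 → 0

0o17362401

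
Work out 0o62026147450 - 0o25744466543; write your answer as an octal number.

0o34061460705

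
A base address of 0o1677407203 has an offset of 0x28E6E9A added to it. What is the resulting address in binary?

0o1677407203 = 0b1110111111100000111010000011 in binary.
0x28E6E9A = 0b10100011100110111010011010 in binary.
Add column by column in base 2, right to left:
  1+0 = 1
  1+1 = 0 carry 1
  0+0+1 = 1
  0+1 = 1
  0+1 = 1
  0+0 = 0
  0+0 = 0
  1+1 = 0 carry 1
  0+0+1 = 1
  1+1 = 0 carry 1
  1+1+1 = 1 carry 1
  1+1+1 = 1 carry 1
  0+0+1 = 1
  0+1 = 1
  0+1 = 1
  0+0 = 0
  0+0 = 0
  1+1 = 0 carry 1
  1+1+1 = 1 carry 1
  1+1+1 = 1 carry 1
  1+0+1 = 0 carry 1
  1+0+1 = 0 carry 1
  1+0+1 = 0 carry 1
  1+1+1 = 1 carry 1
  0+0+1 = 1
  1+1 = 0 carry 1
  1+0+1 = 0 carry 1
  1+0+1 = 0 carry 1
  final carry 1

0b10001100011000111110100011101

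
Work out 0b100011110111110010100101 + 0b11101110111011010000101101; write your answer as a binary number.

0b100010010110011000011010010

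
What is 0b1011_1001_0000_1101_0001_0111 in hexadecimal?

0xB90D17

Group the bits into nibbles: 1011 1001 0000 1101 0001 0111 → B90D17.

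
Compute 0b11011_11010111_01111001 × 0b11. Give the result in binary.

Multiply each base-2 digit by 3, carrying:
  1×3 = 3 → write 1 carry 1
  0×3+1 = 1 → write 1
  0×3 = 0 → write 0
  1×3 = 3 → write 1 carry 1
  1×3+1 = 4 → write 0 carry 2
  1×3+2 = 5 → write 1 carry 2
  1×3+2 = 5 → write 1 carry 2
  0×3+2 = 2 → write 0 carry 1
  1×3+1 = 4 → write 0 carry 2
  1×3+2 = 5 → write 1 carry 2
  1×3+2 = 5 → write 1 carry 2
  0×3+2 = 2 → write 0 carry 1
  1×3+1 = 4 → write 0 carry 2
  0×3+2 = 2 → write 0 carry 1
  1×3+1 = 4 → write 0 carry 2
  1×3+2 = 5 → write 1 carry 2
  1×3+2 = 5 → write 1 carry 2
  1×3+2 = 5 → write 1 carry 2
  0×3+2 = 2 → write 0 carry 1
  1×3+1 = 4 → write 0 carry 2
  1×3+2 = 5 → write 1 carry 2
  remaining carry: 10

0b10100111000011001101011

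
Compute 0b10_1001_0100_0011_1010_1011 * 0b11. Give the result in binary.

Multiply each base-2 digit by 3, carrying:
  1×3 = 3 → write 1 carry 1
  1×3+1 = 4 → write 0 carry 2
  0×3+2 = 2 → write 0 carry 1
  1×3+1 = 4 → write 0 carry 2
  0×3+2 = 2 → write 0 carry 1
  1×3+1 = 4 → write 0 carry 2
  0×3+2 = 2 → write 0 carry 1
  1×3+1 = 4 → write 0 carry 2
  1×3+2 = 5 → write 1 carry 2
  1×3+2 = 5 → write 1 carry 2
  0×3+2 = 2 → write 0 carry 1
  0×3+1 = 1 → write 1
  0×3 = 0 → write 0
  0×3 = 0 → write 0
  1×3 = 3 → write 1 carry 1
  0×3+1 = 1 → write 1
  1×3 = 3 → write 1 carry 1
  0×3+1 = 1 → write 1
  0×3 = 0 → write 0
  1×3 = 3 → write 1 carry 1
  0×3+1 = 1 → write 1
  1×3 = 3 → write 1 carry 1
  remaining carry: 1

0b11110111100101100000001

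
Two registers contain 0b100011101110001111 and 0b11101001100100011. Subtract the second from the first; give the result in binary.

0b110100001101100

Subtract column by column in base 2:
  1-1 → 0
  1-1 → 0
  1-0 → 1
  1-0 → 1
  0-0 → 0
  0-1 → 1 (borrow)
  0-0-1 → 1 (borrow)
  1-0-1 → 0
  1-1 → 0
  1-1 → 0
  0-0 → 0
  1-0 → 1
  1-1 → 0
  1-0 → 1
  0-1 → 1 (borrow)
  0-1-1 → 0 (borrow)
  0-1-1 → 0 (borrow)
  1-0-1 → 0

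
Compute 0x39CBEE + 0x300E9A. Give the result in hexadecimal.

Add column by column in base 16, right to left:
  E+A = 8 carry 1
  E+9+1 = 8 carry 1
  B+E+1 = A carry 1
  C+0+1 = D
  9+0 = 9
  3+3 = 6

0x69DA88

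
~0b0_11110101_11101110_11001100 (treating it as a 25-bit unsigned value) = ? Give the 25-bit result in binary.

Invert each bit: 0111101011110111011001100 → 1000010100001000100110011.

0b1000010100001000100110011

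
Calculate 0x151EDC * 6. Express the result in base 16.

Multiply each base-16 digit by 6, carrying:
  C×6 = 72 → write 8 carry 4
  D×6+4 = 82 → write 2 carry 5
  E×6+5 = 89 → write 9 carry 5
  1×6+5 = 11 → write B
  5×6 = 30 → write E carry 1
  1×6+1 = 7 → write 7

0x7EB928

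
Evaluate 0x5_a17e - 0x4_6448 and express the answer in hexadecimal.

0x13d36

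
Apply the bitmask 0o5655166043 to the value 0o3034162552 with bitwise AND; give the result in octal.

0o1014162042

AND each oct digit independently (no carries):
  3&5=1, 0&6=0, 3&5=1, 4&5=4, 1&1=1, 6&6=6, 2&6=2, 5&0=0, 5&4=4, 2&3=2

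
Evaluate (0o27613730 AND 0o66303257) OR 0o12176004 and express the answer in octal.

0o27613730 AND 0o66303257 = 0o26203210.
Then OR with 0o12176004.

0o36377214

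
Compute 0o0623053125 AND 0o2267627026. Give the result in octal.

0o0223003024

AND each oct digit independently (no carries):
  0&2=0, 6&2=2, 2&6=2, 3&7=3, 0&6=0, 5&2=0, 3&7=3, 1&0=0, 2&2=2, 5&6=4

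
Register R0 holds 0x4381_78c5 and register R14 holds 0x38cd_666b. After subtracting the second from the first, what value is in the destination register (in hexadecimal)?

Subtract column by column in base 16:
  5-b → a (borrow)
  c-6-1 → 5
  8-6 → 2
  7-6 → 1
  1-d → 4 (borrow)
  8-c-1 → b (borrow)
  3-8-1 → a (borrow)
  4-3-1 → 0

0xab4125a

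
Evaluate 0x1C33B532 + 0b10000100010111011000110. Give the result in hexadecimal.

0b10000100010111011000110 = 0x422EC6 in hexadecimal.
Add column by column in base 16, right to left:
  2+6 = 8
  3+C = F
  5+E = 3 carry 1
  B+2+1 = E
  3+2 = 5
  3+4 = 7
  C+0 = C
  1+0 = 1

0x1C75E3F8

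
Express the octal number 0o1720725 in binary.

0b1111010000111010101

Each octal digit is 3 bits: 1=001 7=111 2=010 0=000 7=111 2=010 5=101.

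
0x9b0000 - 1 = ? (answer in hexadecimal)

The trailing 4 digits are 0, so subtracting 1 borrows through: they become F and the next digit up decrements.

0x9affff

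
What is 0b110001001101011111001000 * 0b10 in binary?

0b1100010011010111110010000

Multiply each base-2 digit by 2, carrying:
  0×2 = 0 → write 0
  0×2 = 0 → write 0
  0×2 = 0 → write 0
  1×2 = 2 → write 0 carry 1
  0×2+1 = 1 → write 1
  0×2 = 0 → write 0
  1×2 = 2 → write 0 carry 1
  1×2+1 = 3 → write 1 carry 1
  1×2+1 = 3 → write 1 carry 1
  1×2+1 = 3 → write 1 carry 1
  1×2+1 = 3 → write 1 carry 1
  0×2+1 = 1 → write 1
  1×2 = 2 → write 0 carry 1
  0×2+1 = 1 → write 1
  1×2 = 2 → write 0 carry 1
  1×2+1 = 3 → write 1 carry 1
  0×2+1 = 1 → write 1
  0×2 = 0 → write 0
  1×2 = 2 → write 0 carry 1
  0×2+1 = 1 → write 1
  0×2 = 0 → write 0
  0×2 = 0 → write 0
  1×2 = 2 → write 0 carry 1
  1×2+1 = 3 → write 1 carry 1
  remaining carry: 1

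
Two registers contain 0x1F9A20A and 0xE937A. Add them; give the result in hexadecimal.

Add column by column in base 16, right to left:
  A+A = 4 carry 1
  0+7+1 = 8
  2+3 = 5
  A+9 = 3 carry 1
  9+E+1 = 8 carry 1
  F+0+1 = 0 carry 1
  1+0+1 = 2

0x2083584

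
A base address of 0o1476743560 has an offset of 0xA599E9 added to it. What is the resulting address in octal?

0o1550260531

0xA599E9 = 0o51314751 in octal.
Add column by column in base 8, right to left:
  0+1 = 1
  6+5 = 3 carry 1
  5+7+1 = 5 carry 1
  3+4+1 = 0 carry 1
  4+1+1 = 6
  7+3 = 2 carry 1
  6+1+1 = 0 carry 1
  7+5+1 = 5 carry 1
  4+0+1 = 5
  1+0 = 1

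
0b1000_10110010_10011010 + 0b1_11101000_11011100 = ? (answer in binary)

0b10101001101101110110

Add column by column in base 2, right to left:
  0+0 = 0
  1+0 = 1
  0+1 = 1
  1+1 = 0 carry 1
  1+1+1 = 1 carry 1
  0+0+1 = 1
  0+1 = 1
  1+1 = 0 carry 1
  0+0+1 = 1
  1+0 = 1
  0+0 = 0
  0+1 = 1
  1+0 = 1
  1+1 = 0 carry 1
  0+1+1 = 0 carry 1
  1+1+1 = 1 carry 1
  0+1+1 = 0 carry 1
  0+0+1 = 1
  0+0 = 0
  1+0 = 1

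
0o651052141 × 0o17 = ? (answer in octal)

Multiply each base-8 digit by 15, carrying:
  1×15 = 15 → write 7 carry 1
  4×15+1 = 61 → write 5 carry 7
  1×15+7 = 22 → write 6 carry 2
  2×15+2 = 32 → write 0 carry 4
  5×15+4 = 79 → write 7 carry 9
  0×15+9 = 9 → write 1 carry 1
  1×15+1 = 16 → write 0 carry 2
  5×15+2 = 77 → write 5 carry 9
  6×15+9 = 99 → write 3 carry 12
  remaining carry: 14

0o14350170657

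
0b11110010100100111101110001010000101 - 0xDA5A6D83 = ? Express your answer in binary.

0b11010111010010001000111010100000010

0xDA5A6D83 = 0b11011010010110100110110110000011 in binary.
Subtract column by column in base 2:
  1-1 → 0
  0-1 → 1 (borrow)
  1-0-1 → 0
  0-0 → 0
  0-0 → 0
  0-0 → 0
  0-0 → 0
  1-1 → 0
  0-1 → 1 (borrow)
  1-0-1 → 0
  0-1 → 1 (borrow)
  0-1-1 → 0 (borrow)
  0-0-1 → 1 (borrow)
  1-1-1 → 1 (borrow)
  1-1-1 → 1 (borrow)
  1-0-1 → 0
  0-0 → 0
  1-1 → 0
  1-0 → 1
  1-1 → 0
  1-1 → 0
  0-0 → 0
  0-1 → 1 (borrow)
  1-0-1 → 0
  0-0 → 0
  0-1 → 1 (borrow)
  1-0-1 → 0
  0-1 → 1 (borrow)
  1-1-1 → 1 (borrow)
  0-0-1 → 1 (borrow)
  0-1-1 → 0 (borrow)
  1-1-1 → 1 (borrow)
  1-0-1 → 0
  1-0 → 1
  1-0 → 1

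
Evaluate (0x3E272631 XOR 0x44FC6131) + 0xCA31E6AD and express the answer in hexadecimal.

0x1450D2DAD

First 0x3E272631 XOR 0x44FC6131 = 0x7ADB4700.
Add column by column in base 16, right to left:
  0+D = D
  0+A = A
  7+6 = D
  4+E = 2 carry 1
  B+1+1 = D
  D+3 = 0 carry 1
  A+A+1 = 5 carry 1
  7+C+1 = 4 carry 1
  final carry 1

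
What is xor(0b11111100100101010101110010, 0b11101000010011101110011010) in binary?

XOR bit by bit (1 where the bits differ):
  11111100100101010101110010
^ 11101000010011101110011010
= 00010100110110111011101000

0b00010100110110111011101000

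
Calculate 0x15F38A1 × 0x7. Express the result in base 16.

0x99A8C67

Multiply each base-16 digit by 7, carrying:
  1×7 = 7 → write 7
  A×7 = 70 → write 6 carry 4
  8×7+4 = 60 → write C carry 3
  3×7+3 = 24 → write 8 carry 1
  F×7+1 = 106 → write A carry 6
  5×7+6 = 41 → write 9 carry 2
  1×7+2 = 9 → write 9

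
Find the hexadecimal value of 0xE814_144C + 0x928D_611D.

Add column by column in base 16, right to left:
  C+D = 9 carry 1
  4+1+1 = 6
  4+1 = 5
  1+6 = 7
  4+D = 1 carry 1
  1+8+1 = A
  8+2 = A
  E+9 = 7 carry 1
  final carry 1

0x17AA17569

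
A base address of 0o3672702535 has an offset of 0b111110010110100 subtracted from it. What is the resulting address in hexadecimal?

0o3672702535 = 0x1EEB855D in hexadecimal.
0b111110010110100 = 0x7CB4 in hexadecimal.
Subtract column by column in base 16:
  D-4 → 9
  5-B → A (borrow)
  5-C-1 → 8 (borrow)
  8-7-1 → 0
  B-0 → B
  E-0 → E
  E-0 → E
  1-0 → 1

0x1EEB08A9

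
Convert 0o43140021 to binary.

0b100011001100000000010001

Each octal digit is 3 bits: 4=100 3=011 1=001 4=100 0=000 0=000 2=010 1=001.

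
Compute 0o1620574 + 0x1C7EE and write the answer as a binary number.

0o1620574 = 0b1110010000101111100 in binary.
0x1C7EE = 0b11100011111101110 in binary.
Add column by column in base 2, right to left:
  0+0 = 0
  0+1 = 1
  1+1 = 0 carry 1
  1+1+1 = 1 carry 1
  1+0+1 = 0 carry 1
  1+1+1 = 1 carry 1
  1+1+1 = 1 carry 1
  0+1+1 = 0 carry 1
  1+1+1 = 1 carry 1
  0+1+1 = 0 carry 1
  0+1+1 = 0 carry 1
  0+0+1 = 1
  0+0 = 0
  1+0 = 1
  0+1 = 1
  0+1 = 1
  1+1 = 0 carry 1
  1+0+1 = 0 carry 1
  1+0+1 = 0 carry 1
  final carry 1

0b10001110100101101010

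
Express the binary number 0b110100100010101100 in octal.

0o644254

Group the bits in threes: 110 100 100 010 101 100 → 644254.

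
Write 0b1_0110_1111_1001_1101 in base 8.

0o267635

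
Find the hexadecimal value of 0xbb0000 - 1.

The trailing 4 digits are 0, so subtracting 1 borrows through: they become F and the next digit up decrements.

0xbaffff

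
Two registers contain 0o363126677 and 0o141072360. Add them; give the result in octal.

0o524221257

Add column by column in base 8, right to left:
  7+0 = 7
  7+6 = 5 carry 1
  6+3+1 = 2 carry 1
  6+2+1 = 1 carry 1
  2+7+1 = 2 carry 1
  1+0+1 = 2
  3+1 = 4
  6+4 = 2 carry 1
  3+1+1 = 5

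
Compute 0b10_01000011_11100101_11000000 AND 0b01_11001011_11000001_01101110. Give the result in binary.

AND bit by bit (1 only where both bits are 1):
  10010000111110010111000000
& 01110010111100000101101110
= 00010000111100000101000000

0b00010000111100000101000000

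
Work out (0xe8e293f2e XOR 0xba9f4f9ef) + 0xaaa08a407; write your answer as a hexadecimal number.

0xfd1e66ac8

First 0xe8e293f2e XOR 0xba9f4f9ef = 0x527ddc6c1.
Add column by column in base 16, right to left:
  1+7 = 8
  c+0 = c
  6+4 = a
  c+a = 6 carry 1
  d+8+1 = 6 carry 1
  d+0+1 = e
  7+a = 1 carry 1
  2+a+1 = d
  5+a = f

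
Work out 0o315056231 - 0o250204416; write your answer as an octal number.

0o44651613

Subtract column by column in base 8:
  1-6 → 3 (borrow)
  3-1-1 → 1
  2-4 → 6 (borrow)
  6-4-1 → 1
  5-0 → 5
  0-2 → 6 (borrow)
  5-0-1 → 4
  1-5 → 4 (borrow)
  3-2-1 → 0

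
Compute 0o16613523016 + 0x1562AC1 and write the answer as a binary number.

0b1110111100001001101000011001111

0o16613523016 = 0b1110110001011101010011000001110 in binary.
0x1562AC1 = 0b1010101100010101011000001 in binary.
Add column by column in base 2, right to left:
  0+1 = 1
  1+0 = 1
  1+0 = 1
  1+0 = 1
  0+0 = 0
  0+0 = 0
  0+1 = 1
  0+1 = 1
  0+0 = 0
  1+1 = 0 carry 1
  1+0+1 = 0 carry 1
  0+1+1 = 0 carry 1
  0+0+1 = 1
  1+1 = 0 carry 1
  0+0+1 = 1
  1+0 = 1
  0+0 = 0
  1+1 = 0 carry 1
  1+1+1 = 1 carry 1
  1+0+1 = 0 carry 1
  0+1+1 = 0 carry 1
  1+0+1 = 0 carry 1
  0+1+1 = 0 carry 1
  0+0+1 = 1
  0+1 = 1
  1+0 = 1
  1+0 = 1
  0+0 = 0
  1+0 = 1
  1+0 = 1
  1+0 = 1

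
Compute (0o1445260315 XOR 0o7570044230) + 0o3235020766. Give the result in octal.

0o11372245113

First 0o1445260315 XOR 0o7570044230 = 0o6135224125.
Add column by column in base 8, right to left:
  5+6 = 3 carry 1
  2+6+1 = 1 carry 1
  1+7+1 = 1 carry 1
  4+0+1 = 5
  2+2 = 4
  2+0 = 2
  5+5 = 2 carry 1
  3+3+1 = 7
  1+2 = 3
  6+3 = 1 carry 1
  final carry 1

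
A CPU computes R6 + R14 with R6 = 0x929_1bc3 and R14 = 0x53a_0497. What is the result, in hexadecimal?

0xe63205a

Add column by column in base 16, right to left:
  3+7 = a
  c+9 = 5 carry 1
  b+4+1 = 0 carry 1
  1+0+1 = 2
  9+a = 3 carry 1
  2+3+1 = 6
  9+5 = e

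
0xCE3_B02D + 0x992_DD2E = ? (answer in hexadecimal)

Add column by column in base 16, right to left:
  D+E = B carry 1
  2+2+1 = 5
  0+D = D
  B+D = 8 carry 1
  3+2+1 = 6
  E+9 = 7 carry 1
  C+9+1 = 6 carry 1
  final carry 1

0x16768D5B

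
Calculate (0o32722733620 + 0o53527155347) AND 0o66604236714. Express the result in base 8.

0o6400010104

Add column by column in base 8, right to left:
  0+7 = 7
  2+4 = 6
  6+3 = 1 carry 1
  3+5+1 = 1 carry 1
  3+5+1 = 1 carry 1
  7+1+1 = 1 carry 1
  2+7+1 = 2 carry 1
  2+2+1 = 5
  7+5 = 4 carry 1
  2+3+1 = 6
  3+5 = 0 carry 1
  final carry 1
Sum = 0o106452111167; now AND with 0o66604236714:
  1&0=0, 0&6=0, 6&6=6, 4&6=4, 5&0=0, 2&4=0, 1&2=0, 1&3=1, 1&6=0, 1&7=1, 6&1=0, 7&4=4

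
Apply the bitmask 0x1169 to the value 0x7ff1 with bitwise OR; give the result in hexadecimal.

OR each hex digit independently (no carries):
  7|1=7, f|1=f, f|6=f, 1|9=9

0x7ff9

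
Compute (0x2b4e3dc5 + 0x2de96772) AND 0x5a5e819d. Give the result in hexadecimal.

Add column by column in base 16, right to left:
  5+2 = 7
  c+7 = 3 carry 1
  d+7+1 = 5 carry 1
  3+6+1 = a
  e+9 = 7 carry 1
  4+e+1 = 3 carry 1
  b+d+1 = 9 carry 1
  2+2+1 = 5
Sum = 0x5937a537; now AND with 0x5a5e819d:
  5&5=5, 9&a=8, 3&5=1, 7&e=6, a&8=8, 5&1=1, 3&9=1, 7&d=5

0x58168115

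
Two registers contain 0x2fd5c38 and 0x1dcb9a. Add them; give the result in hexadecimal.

Add column by column in base 16, right to left:
  8+a = 2 carry 1
  3+9+1 = d
  c+b = 7 carry 1
  5+c+1 = 2 carry 1
  d+d+1 = b carry 1
  f+1+1 = 1 carry 1
  2+0+1 = 3

0x31b27d2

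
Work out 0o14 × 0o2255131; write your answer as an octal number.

0o34036054

Multiply each base-8 digit by 12, carrying:
  1×12 = 12 → write 4 carry 1
  3×12+1 = 37 → write 5 carry 4
  1×12+4 = 16 → write 0 carry 2
  5×12+2 = 62 → write 6 carry 7
  5×12+7 = 67 → write 3 carry 8
  2×12+8 = 32 → write 0 carry 4
  2×12+4 = 28 → write 4 carry 3
  remaining carry: 3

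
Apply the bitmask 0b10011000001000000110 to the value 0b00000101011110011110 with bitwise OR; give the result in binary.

0b10011101011110011110

OR bit by bit (1 where either bit is 1):
  00000101011110011110
| 10011000001000000110
= 10011101011110011110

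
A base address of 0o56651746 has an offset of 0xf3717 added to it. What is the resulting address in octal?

0xf3717 = 0o3633427 in octal.
Add column by column in base 8, right to left:
  6+7 = 5 carry 1
  4+2+1 = 7
  7+4 = 3 carry 1
  1+3+1 = 5
  5+3 = 0 carry 1
  6+6+1 = 5 carry 1
  6+3+1 = 2 carry 1
  5+0+1 = 6

0o62505375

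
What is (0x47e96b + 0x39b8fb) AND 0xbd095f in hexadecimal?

Add column by column in base 16, right to left:
  b+b = 6 carry 1
  6+f+1 = 6 carry 1
  9+8+1 = 2 carry 1
  e+b+1 = a carry 1
  7+9+1 = 1 carry 1
  4+3+1 = 8
Sum = 0x81a266; now AND with 0xbd095f:
  8&b=8, 1&d=1, a&0=0, 2&9=0, 6&5=4, 6&f=6

0x810046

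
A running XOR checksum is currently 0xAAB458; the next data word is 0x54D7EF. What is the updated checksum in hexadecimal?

0xFE63B7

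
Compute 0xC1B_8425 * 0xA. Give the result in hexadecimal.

0x79132972

Multiply each base-16 digit by 10, carrying:
  5×10 = 50 → write 2 carry 3
  2×10+3 = 23 → write 7 carry 1
  4×10+1 = 41 → write 9 carry 2
  8×10+2 = 82 → write 2 carry 5
  B×10+5 = 115 → write 3 carry 7
  1×10+7 = 17 → write 1 carry 1
  C×10+1 = 121 → write 9 carry 7
  remaining carry: 7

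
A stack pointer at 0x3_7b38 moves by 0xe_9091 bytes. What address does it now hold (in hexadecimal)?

0x120bc9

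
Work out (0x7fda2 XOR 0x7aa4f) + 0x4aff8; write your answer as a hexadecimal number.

First 0x7fda2 XOR 0x7aa4f = 0x057ed.
Add column by column in base 16, right to left:
  d+8 = 5 carry 1
  e+f+1 = e carry 1
  7+f+1 = 7 carry 1
  5+a+1 = 0 carry 1
  0+4+1 = 5

0x507e5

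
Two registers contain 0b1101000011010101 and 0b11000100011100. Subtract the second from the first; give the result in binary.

Subtract column by column in base 2:
  1-0 → 1
  0-0 → 0
  1-1 → 0
  0-1 → 1 (borrow)
  1-1-1 → 1 (borrow)
  0-0-1 → 1 (borrow)
  1-0-1 → 0
  1-0 → 1
  0-1 → 1 (borrow)
  0-0-1 → 1 (borrow)
  0-0-1 → 1 (borrow)
  0-0-1 → 1 (borrow)
  1-1-1 → 1 (borrow)
  0-1-1 → 0 (borrow)
  1-0-1 → 0
  1-0 → 1

0b1001111110111001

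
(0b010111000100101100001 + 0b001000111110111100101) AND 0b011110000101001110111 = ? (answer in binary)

0b1001000110

Add column by column in base 2, right to left:
  1+1 = 0 carry 1
  0+0+1 = 1
  0+1 = 1
  0+0 = 0
  0+0 = 0
  1+1 = 0 carry 1
  1+1+1 = 1 carry 1
  0+1+1 = 0 carry 1
  1+1+1 = 1 carry 1
  0+0+1 = 1
  0+1 = 1
  1+1 = 0 carry 1
  0+1+1 = 0 carry 1
  0+1+1 = 0 carry 1
  0+1+1 = 0 carry 1
  1+0+1 = 0 carry 1
  1+0+1 = 0 carry 1
  1+0+1 = 0 carry 1
  0+1+1 = 0 carry 1
  1+0+1 = 0 carry 1
  final carry 1
Sum = 0b100000000011101000110; now AND with 0b011110000101001110111:
  100000000011101000110
& 011110000101001110111
= 000000000001001000110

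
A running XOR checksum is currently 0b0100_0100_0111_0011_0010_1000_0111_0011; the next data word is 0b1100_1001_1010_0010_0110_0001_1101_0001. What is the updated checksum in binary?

0b10001101110100010100100110100010

XOR bit by bit (1 where the bits differ):
  01000100011100110010100001110011
^ 11001001101000100110000111010001
= 10001101110100010100100110100010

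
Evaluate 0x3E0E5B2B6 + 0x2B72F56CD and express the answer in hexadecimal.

0x698150983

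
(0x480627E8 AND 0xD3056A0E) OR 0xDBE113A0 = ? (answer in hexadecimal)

0xDBE533A8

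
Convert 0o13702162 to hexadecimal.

Each octal digit is 3 bits: 1=001 3=011 7=111 0=000 2=010 1=001 6=110 2=010.
Group the bits into nibbles: 0010 1111 1000 0100 0111 0010 → 2F8472.

0x2F8472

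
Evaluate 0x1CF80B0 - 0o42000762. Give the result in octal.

0o121677276

0x1CF80B0 = 0o163700260 in octal.
Subtract column by column in base 8:
  0-2 → 6 (borrow)
  6-6-1 → 7 (borrow)
  2-7-1 → 2 (borrow)
  0-0-1 → 7 (borrow)
  0-0-1 → 7 (borrow)
  7-0-1 → 6
  3-2 → 1
  6-4 → 2
  1-0 → 1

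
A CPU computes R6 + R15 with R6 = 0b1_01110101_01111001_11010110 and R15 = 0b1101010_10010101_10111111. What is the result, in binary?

0b1111000000000111110010101

Add column by column in base 2, right to left:
  0+1 = 1
  1+1 = 0 carry 1
  1+1+1 = 1 carry 1
  0+1+1 = 0 carry 1
  1+1+1 = 1 carry 1
  0+1+1 = 0 carry 1
  1+0+1 = 0 carry 1
  1+1+1 = 1 carry 1
  1+1+1 = 1 carry 1
  0+0+1 = 1
  0+1 = 1
  1+0 = 1
  1+1 = 0 carry 1
  1+0+1 = 0 carry 1
  1+0+1 = 0 carry 1
  0+1+1 = 0 carry 1
  1+0+1 = 0 carry 1
  0+1+1 = 0 carry 1
  1+0+1 = 0 carry 1
  0+1+1 = 0 carry 1
  1+0+1 = 0 carry 1
  1+1+1 = 1 carry 1
  1+1+1 = 1 carry 1
  0+0+1 = 1
  1+0 = 1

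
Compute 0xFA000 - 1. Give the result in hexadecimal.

The trailing 3 digits are 0, so subtracting 1 borrows through: they become F and the next digit up decrements.

0xF9FFF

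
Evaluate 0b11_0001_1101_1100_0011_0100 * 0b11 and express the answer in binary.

0b100101011001010010011100

Multiply each base-2 digit by 3, carrying:
  0×3 = 0 → write 0
  0×3 = 0 → write 0
  1×3 = 3 → write 1 carry 1
  0×3+1 = 1 → write 1
  1×3 = 3 → write 1 carry 1
  1×3+1 = 4 → write 0 carry 2
  0×3+2 = 2 → write 0 carry 1
  0×3+1 = 1 → write 1
  0×3 = 0 → write 0
  0×3 = 0 → write 0
  1×3 = 3 → write 1 carry 1
  1×3+1 = 4 → write 0 carry 2
  1×3+2 = 5 → write 1 carry 2
  0×3+2 = 2 → write 0 carry 1
  1×3+1 = 4 → write 0 carry 2
  1×3+2 = 5 → write 1 carry 2
  1×3+2 = 5 → write 1 carry 2
  0×3+2 = 2 → write 0 carry 1
  0×3+1 = 1 → write 1
  0×3 = 0 → write 0
  1×3 = 3 → write 1 carry 1
  1×3+1 = 4 → write 0 carry 2
  remaining carry: 10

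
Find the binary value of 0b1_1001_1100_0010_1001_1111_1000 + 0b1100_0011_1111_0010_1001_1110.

0b10011000000001110010010110

Add column by column in base 2, right to left:
  0+0 = 0
  0+1 = 1
  0+1 = 1
  1+1 = 0 carry 1
  1+1+1 = 1 carry 1
  1+0+1 = 0 carry 1
  1+0+1 = 0 carry 1
  1+1+1 = 1 carry 1
  1+0+1 = 0 carry 1
  0+1+1 = 0 carry 1
  0+0+1 = 1
  1+0 = 1
  0+1 = 1
  1+1 = 0 carry 1
  0+1+1 = 0 carry 1
  0+1+1 = 0 carry 1
  0+1+1 = 0 carry 1
  0+1+1 = 0 carry 1
  1+0+1 = 0 carry 1
  1+0+1 = 0 carry 1
  1+0+1 = 0 carry 1
  0+0+1 = 1
  0+1 = 1
  1+1 = 0 carry 1
  1+0+1 = 0 carry 1
  final carry 1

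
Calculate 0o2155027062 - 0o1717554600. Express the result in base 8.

Subtract column by column in base 8:
  2-0 → 2
  6-0 → 6
  0-6 → 2 (borrow)
  7-4-1 → 2
  2-5 → 5 (borrow)
  0-5-1 → 2 (borrow)
  5-7-1 → 5 (borrow)
  5-1-1 → 3
  1-7 → 2 (borrow)
  2-1-1 → 0

0o235252262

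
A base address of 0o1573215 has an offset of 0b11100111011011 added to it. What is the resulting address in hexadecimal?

0o1573215 = 0x6f68d in hexadecimal.
0b11100111011011 = 0x39db in hexadecimal.
Add column by column in base 16, right to left:
  d+b = 8 carry 1
  8+d+1 = 6 carry 1
  6+9+1 = 0 carry 1
  f+3+1 = 3 carry 1
  6+0+1 = 7

0x73068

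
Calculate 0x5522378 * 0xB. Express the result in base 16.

0x3A878628

Multiply each base-16 digit by 11, carrying:
  8×11 = 88 → write 8 carry 5
  7×11+5 = 82 → write 2 carry 5
  3×11+5 = 38 → write 6 carry 2
  2×11+2 = 24 → write 8 carry 1
  2×11+1 = 23 → write 7 carry 1
  5×11+1 = 56 → write 8 carry 3
  5×11+3 = 58 → write A carry 3
  remaining carry: 3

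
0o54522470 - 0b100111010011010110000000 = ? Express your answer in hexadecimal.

0x156FB8

0o54522470 = 0xB2A538 in hexadecimal.
0b100111010011010110000000 = 0x9D3580 in hexadecimal.
Subtract column by column in base 16:
  8-0 → 8
  3-8 → B (borrow)
  5-5-1 → F (borrow)
  A-3-1 → 6
  2-D → 5 (borrow)
  B-9-1 → 1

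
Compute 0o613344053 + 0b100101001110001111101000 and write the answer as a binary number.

0b110110000101010110000010011

0o613344053 = 0b110001011011100100000101011 in binary.
Add column by column in base 2, right to left:
  1+0 = 1
  1+0 = 1
  0+0 = 0
  1+1 = 0 carry 1
  0+0+1 = 1
  1+1 = 0 carry 1
  0+1+1 = 0 carry 1
  0+1+1 = 0 carry 1
  0+1+1 = 0 carry 1
  0+1+1 = 0 carry 1
  0+0+1 = 1
  1+0 = 1
  0+0 = 0
  0+1 = 1
  1+1 = 0 carry 1
  1+1+1 = 1 carry 1
  1+0+1 = 0 carry 1
  0+0+1 = 1
  1+1 = 0 carry 1
  1+0+1 = 0 carry 1
  0+1+1 = 0 carry 1
  1+0+1 = 0 carry 1
  0+0+1 = 1
  0+1 = 1
  0+0 = 0
  1+0 = 1
  1+0 = 1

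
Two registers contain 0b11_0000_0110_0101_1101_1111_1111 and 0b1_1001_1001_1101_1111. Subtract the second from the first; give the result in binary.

Subtract column by column in base 2:
  1-1 → 0
  1-1 → 0
  1-1 → 0
  1-1 → 0
  1-1 → 0
  1-0 → 1
  1-1 → 0
  1-1 → 0
  1-1 → 0
  0-0 → 0
  1-0 → 1
  1-1 → 0
  1-1 → 0
  0-0 → 0
  1-0 → 1
  0-1 → 1 (borrow)
  0-1-1 → 0 (borrow)
  1-0-1 → 0
  1-0 → 1
  0-0 → 0
  0-0 → 0
  0-0 → 0
  0-0 → 0
  0-0 → 0
  1-0 → 1
  1-0 → 1

0b11000001001100010000100000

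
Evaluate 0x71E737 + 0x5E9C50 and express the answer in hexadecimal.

Add column by column in base 16, right to left:
  7+0 = 7
  3+5 = 8
  7+C = 3 carry 1
  E+9+1 = 8 carry 1
  1+E+1 = 0 carry 1
  7+5+1 = D

0xD08387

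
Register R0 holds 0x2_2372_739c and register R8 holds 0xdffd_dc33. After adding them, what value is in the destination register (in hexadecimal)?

0x303704fcf

Add column by column in base 16, right to left:
  c+3 = f
  9+3 = c
  3+c = f
  7+d = 4 carry 1
  2+d+1 = 0 carry 1
  7+f+1 = 7 carry 1
  3+f+1 = 3 carry 1
  2+d+1 = 0 carry 1
  2+0+1 = 3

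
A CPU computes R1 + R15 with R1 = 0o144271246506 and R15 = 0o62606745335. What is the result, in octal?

0o227100214043

Add column by column in base 8, right to left:
  6+5 = 3 carry 1
  0+3+1 = 4
  5+3 = 0 carry 1
  6+5+1 = 4 carry 1
  4+4+1 = 1 carry 1
  2+7+1 = 2 carry 1
  1+6+1 = 0 carry 1
  7+0+1 = 0 carry 1
  2+6+1 = 1 carry 1
  4+2+1 = 7
  4+6 = 2 carry 1
  1+0+1 = 2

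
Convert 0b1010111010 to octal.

Group the bits in threes: 001 010 111 010 → 1272.

0o1272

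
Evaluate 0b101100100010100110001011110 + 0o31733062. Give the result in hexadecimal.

0b101100100010100110001011110 = 0x5914C5E in hexadecimal.
0o31733062 = 0x67B632 in hexadecimal.
Add column by column in base 16, right to left:
  E+2 = 0 carry 1
  5+3+1 = 9
  C+6 = 2 carry 1
  4+B+1 = 0 carry 1
  1+7+1 = 9
  9+6 = F
  5+0 = 5

0x5F90290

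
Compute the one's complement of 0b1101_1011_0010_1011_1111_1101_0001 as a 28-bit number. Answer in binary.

Invert each bit: 1101101100101011111111010001 → 0010010011010100000000101110.

0b0010010011010100000000101110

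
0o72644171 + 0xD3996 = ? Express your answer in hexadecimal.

0o72644171 = 0xEB4879 in hexadecimal.
Add column by column in base 16, right to left:
  9+6 = F
  7+9 = 0 carry 1
  8+9+1 = 2 carry 1
  4+3+1 = 8
  B+D = 8 carry 1
  E+0+1 = F

0xF8820F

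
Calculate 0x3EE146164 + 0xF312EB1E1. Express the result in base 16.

0x131F431345

Add column by column in base 16, right to left:
  4+1 = 5
  6+E = 4 carry 1
  1+1+1 = 3
  6+B = 1 carry 1
  4+E+1 = 3 carry 1
  1+2+1 = 4
  E+1 = F
  E+3 = 1 carry 1
  3+F+1 = 3 carry 1
  final carry 1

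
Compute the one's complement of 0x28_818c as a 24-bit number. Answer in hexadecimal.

0xd77e73

Each hex digit d becomes f−d:
  2→d, 8→7, 8→7, 1→e, 8→7, c→3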